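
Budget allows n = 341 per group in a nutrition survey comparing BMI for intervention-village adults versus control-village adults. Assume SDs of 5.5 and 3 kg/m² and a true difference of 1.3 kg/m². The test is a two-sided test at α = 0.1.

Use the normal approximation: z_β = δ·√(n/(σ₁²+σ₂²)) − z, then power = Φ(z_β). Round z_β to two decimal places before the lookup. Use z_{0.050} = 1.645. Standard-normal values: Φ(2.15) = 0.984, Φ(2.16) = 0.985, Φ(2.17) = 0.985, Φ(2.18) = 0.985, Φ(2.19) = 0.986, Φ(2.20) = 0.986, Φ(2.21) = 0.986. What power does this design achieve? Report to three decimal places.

Power ≈ 0.986

z_β = δ·√(n/(σ₁²+σ₂²)) − z_{α/2}
    = 1.3 · √(341/39.25) − 1.645
    = 1.3 · 2.94752 − 1.645
    = 3.8318 − 1.645 = 2.1868 → 2.19
Power = Φ(2.19) = 0.986.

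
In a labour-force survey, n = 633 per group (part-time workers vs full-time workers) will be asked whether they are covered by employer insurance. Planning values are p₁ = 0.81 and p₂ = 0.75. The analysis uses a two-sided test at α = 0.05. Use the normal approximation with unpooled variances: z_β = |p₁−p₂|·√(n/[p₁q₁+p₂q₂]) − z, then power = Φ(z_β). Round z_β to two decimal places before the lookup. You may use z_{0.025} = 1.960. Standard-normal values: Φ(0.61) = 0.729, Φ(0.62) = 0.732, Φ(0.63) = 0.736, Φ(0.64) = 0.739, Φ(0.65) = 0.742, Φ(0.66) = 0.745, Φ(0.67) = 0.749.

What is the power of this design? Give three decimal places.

Power ≈ 0.732

z_β = |p₁−p₂|·√(n/[p₁q₁+p₂q₂]) − z_{α/2}
    = 0.06 · √(633/0.3414) − 1.960
    = 0.06 · 43.0596 − 1.960
    = 2.5836 − 1.960 = 0.6236 → 0.62
Power = Φ(0.62) = 0.732.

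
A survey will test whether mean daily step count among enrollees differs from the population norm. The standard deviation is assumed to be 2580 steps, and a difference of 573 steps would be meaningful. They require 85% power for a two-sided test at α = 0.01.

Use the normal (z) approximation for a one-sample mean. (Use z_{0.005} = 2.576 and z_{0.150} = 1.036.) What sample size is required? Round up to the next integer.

n = 265

n = (z_{α/2} + z_β)² · σ² / δ²
  = (2.576 + 1.036)² · 2580² / 573²
  = 13.0465 · 6656400 / 328329
  = 264.50
Round up → n = 265.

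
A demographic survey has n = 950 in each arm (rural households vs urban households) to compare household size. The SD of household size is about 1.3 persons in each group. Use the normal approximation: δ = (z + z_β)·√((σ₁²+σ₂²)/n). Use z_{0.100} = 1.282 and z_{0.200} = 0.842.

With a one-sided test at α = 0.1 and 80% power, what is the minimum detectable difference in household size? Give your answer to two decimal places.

δ = (z_α + z_β) · √((σ₁²+σ₂²)/n)
  = (1.282 + 0.842) · √(3.38/950)
  = 2.124 · √0.00356
  = 2.124 · 0.0596
  = 0.1267

Minimum detectable difference ≈ 0.13 persons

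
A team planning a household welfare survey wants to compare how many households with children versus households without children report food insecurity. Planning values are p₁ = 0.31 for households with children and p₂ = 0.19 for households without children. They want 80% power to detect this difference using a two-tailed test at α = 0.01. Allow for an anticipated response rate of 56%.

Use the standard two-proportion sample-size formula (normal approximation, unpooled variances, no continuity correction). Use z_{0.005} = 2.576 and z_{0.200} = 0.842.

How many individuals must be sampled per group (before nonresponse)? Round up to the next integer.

n = 533 per group

n = (z_{α/2} + z_β)² · [p₁(1−p₁) + p₂(1−p₂)] / (p₁ − p₂)²
  = (2.576 + 0.842)² · (0.31·0.69 + 0.19·0.81) / (0.12)²
  = (3.418)² · (0.2139 + 0.1539) / 0.0144
  = 11.6827 · 0.3678 / 0.0144
  = 298.40
Adjust for 56% response: 298.40 / 0.56 = 532.85.
Round up → n = 533 per group.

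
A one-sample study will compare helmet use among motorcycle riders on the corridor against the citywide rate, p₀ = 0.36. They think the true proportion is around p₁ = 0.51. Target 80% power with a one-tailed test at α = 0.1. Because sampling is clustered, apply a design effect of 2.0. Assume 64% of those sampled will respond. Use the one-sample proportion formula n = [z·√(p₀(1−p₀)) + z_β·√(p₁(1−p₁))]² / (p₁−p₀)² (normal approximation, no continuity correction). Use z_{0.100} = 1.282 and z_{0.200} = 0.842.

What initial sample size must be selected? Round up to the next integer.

n = [z_α·√(p₀q₀) + z_β·√(p₁q₁)]² / (p₁ − p₀)²
  = [1.282·√(0.36·0.64) + 0.842·√(0.51·0.49)]² / (0.15)²
  = [1.282·0.4800 + 0.842·0.4999]² / 0.0225
  = [1.0363]² / 0.0225
  = 47.73
Design effect: 2.0 × 47.73 = 95.45.
Adjust for 64% response: 95.45 / 0.64 = 149.15.
Round up → n = 150.

n = 150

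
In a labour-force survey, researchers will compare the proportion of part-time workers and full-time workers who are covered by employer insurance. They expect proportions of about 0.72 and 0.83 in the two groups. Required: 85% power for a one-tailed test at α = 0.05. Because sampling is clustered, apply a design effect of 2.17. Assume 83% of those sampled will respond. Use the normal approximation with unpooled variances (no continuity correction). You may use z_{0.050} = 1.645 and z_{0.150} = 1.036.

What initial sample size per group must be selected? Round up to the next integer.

n = (z_α + z_β)² · [p₁(1−p₁) + p₂(1−p₂)] / (p₁ − p₂)²
  = (1.645 + 1.036)² · (0.72·0.28 + 0.83·0.17) / (-0.11)²
  = (2.681)² · (0.2016 + 0.1411) / 0.0121
  = 7.1878 · 0.3427 / 0.0121
  = 203.57
Design effect: 2.17 × 203.57 = 441.76.
Adjust for 83% response: 441.76 / 0.83 = 532.24.
Round up → n = 533 per group.

n = 533 per group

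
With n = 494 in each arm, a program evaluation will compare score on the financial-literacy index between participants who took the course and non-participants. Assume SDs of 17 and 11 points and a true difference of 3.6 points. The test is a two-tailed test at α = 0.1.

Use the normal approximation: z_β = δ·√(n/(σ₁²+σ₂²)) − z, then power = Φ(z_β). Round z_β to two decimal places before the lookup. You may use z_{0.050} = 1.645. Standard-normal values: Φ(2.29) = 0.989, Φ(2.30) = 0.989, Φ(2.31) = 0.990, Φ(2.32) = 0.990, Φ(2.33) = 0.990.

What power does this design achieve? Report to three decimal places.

Power ≈ 0.990

z_β = δ·√(n/(σ₁²+σ₂²)) − z_{α/2}
    = 3.6 · √(494/410) − 1.645
    = 3.6 · 1.09767 − 1.645
    = 3.9516 − 1.645 = 2.3066 → 2.31
Power = Φ(2.31) = 0.990.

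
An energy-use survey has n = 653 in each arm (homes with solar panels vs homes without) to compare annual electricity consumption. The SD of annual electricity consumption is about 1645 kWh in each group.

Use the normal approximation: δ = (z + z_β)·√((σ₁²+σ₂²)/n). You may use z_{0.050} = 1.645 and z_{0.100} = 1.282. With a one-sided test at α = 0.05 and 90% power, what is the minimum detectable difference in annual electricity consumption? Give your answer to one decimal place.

Minimum detectable difference ≈ 266.5 kWh

δ = (z_α + z_β) · √((σ₁²+σ₂²)/n)
  = (1.645 + 1.282) · √(5412050/653)
  = 2.927 · √8288.0
  = 2.927 · 91.0383
  = 266.4692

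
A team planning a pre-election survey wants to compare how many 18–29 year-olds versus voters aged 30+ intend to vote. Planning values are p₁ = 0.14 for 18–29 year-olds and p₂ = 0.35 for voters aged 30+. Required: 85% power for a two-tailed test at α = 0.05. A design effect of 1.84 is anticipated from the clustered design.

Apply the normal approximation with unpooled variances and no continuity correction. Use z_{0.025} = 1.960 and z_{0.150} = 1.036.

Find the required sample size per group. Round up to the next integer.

n = (z_{α/2} + z_β)² · [p₁(1−p₁) + p₂(1−p₂)] / (p₁ − p₂)²
  = (1.960 + 1.036)² · (0.14·0.86 + 0.35·0.65) / (-0.21)²
  = (2.996)² · (0.1204 + 0.2275) / 0.0441
  = 8.9760 · 0.3479 / 0.0441
  = 70.81
Design effect: 1.84 × 70.81 = 130.29.
Round up → n = 131 per group.

n = 131 per group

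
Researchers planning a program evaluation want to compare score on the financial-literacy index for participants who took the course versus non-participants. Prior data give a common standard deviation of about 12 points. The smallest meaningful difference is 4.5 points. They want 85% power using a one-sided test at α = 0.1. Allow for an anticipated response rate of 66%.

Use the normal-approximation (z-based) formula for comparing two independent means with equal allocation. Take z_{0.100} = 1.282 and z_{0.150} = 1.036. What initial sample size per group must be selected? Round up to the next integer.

n = 116 per group

n = (z_α + z_β)² · (σ₁² + σ₂²) / δ²
  = (1.282 + 1.036)² · (2·12² = 288) / 4.5²
  = 5.3731 · 288 / 20.25
  = 76.42
Adjust for 66% response: 76.42 / 0.66 = 115.78.
Round up → n = 116 per group.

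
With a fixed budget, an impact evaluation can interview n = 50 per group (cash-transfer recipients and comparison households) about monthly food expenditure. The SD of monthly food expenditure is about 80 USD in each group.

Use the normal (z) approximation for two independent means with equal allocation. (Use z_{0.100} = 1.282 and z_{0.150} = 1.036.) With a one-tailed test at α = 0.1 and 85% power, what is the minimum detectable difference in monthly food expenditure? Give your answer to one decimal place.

δ = (z_α + z_β) · √((σ₁²+σ₂²)/n)
  = (1.282 + 1.036) · √(12800/50)
  = 2.318 · √256
  = 2.318 · 16.0000
  = 37.0880

Minimum detectable difference ≈ 37.1 USD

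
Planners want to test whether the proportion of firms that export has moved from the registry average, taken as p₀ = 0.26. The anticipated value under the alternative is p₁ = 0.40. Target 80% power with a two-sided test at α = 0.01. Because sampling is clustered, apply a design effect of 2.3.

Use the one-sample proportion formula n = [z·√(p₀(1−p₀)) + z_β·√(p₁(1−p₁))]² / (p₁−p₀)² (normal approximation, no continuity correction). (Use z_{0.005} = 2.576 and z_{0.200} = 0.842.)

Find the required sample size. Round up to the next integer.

n = 280

n = [z_{α/2}·√(p₀q₀) + z_β·√(p₁q₁)]² / (p₁ − p₀)²
  = [2.576·√(0.26·0.74) + 0.842·√(0.40·0.60)]² / (0.14)²
  = [2.576·0.4386 + 0.842·0.4899]² / 0.0196
  = [1.5424]² / 0.0196
  = 121.38
Design effect: 2.3 × 121.38 = 279.17.
Round up → n = 280.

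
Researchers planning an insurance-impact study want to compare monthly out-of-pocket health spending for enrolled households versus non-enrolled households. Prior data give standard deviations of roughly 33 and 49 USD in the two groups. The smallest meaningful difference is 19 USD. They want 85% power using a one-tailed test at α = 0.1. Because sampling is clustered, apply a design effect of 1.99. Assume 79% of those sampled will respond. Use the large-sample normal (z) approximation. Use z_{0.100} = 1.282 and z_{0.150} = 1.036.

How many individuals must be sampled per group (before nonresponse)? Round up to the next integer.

n = 131 per group

n = (z_α + z_β)² · (σ₁² + σ₂²) / δ²
  = (1.282 + 1.036)² · (33² + 49² = 3490) / 19²
  = 5.3731 · 3490 / 361
  = 51.95
Design effect: 1.99 × 51.95 = 103.37.
Adjust for 79% response: 103.37 / 0.79 = 130.85.
Round up → n = 131 per group.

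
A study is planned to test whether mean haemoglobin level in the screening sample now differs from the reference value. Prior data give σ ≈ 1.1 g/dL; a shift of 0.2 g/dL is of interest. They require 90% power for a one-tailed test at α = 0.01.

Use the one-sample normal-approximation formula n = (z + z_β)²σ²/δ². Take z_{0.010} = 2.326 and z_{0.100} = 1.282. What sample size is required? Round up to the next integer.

n = 394

n = (z_α + z_β)² · σ² / δ²
  = (2.326 + 1.282)² · 1.1² / 0.2²
  = 13.0177 · 1.21 / 0.04
  = 393.78
Round up → n = 394.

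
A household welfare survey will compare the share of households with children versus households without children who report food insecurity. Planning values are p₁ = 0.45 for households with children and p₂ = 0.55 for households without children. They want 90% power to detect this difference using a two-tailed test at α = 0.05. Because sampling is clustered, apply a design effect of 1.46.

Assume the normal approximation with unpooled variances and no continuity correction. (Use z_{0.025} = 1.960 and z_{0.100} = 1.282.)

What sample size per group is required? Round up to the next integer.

n = 760 per group

n = (z_{α/2} + z_β)² · [p₁(1−p₁) + p₂(1−p₂)] / (p₁ − p₂)²
  = (1.960 + 1.282)² · (0.45·0.55 + 0.55·0.45) / (-0.10)²
  = (3.242)² · (0.2475 + 0.2475) / 0.0100
  = 10.5106 · 0.4950 / 0.0100
  = 520.27
Design effect: 1.46 × 520.27 = 759.60.
Round up → n = 760 per group.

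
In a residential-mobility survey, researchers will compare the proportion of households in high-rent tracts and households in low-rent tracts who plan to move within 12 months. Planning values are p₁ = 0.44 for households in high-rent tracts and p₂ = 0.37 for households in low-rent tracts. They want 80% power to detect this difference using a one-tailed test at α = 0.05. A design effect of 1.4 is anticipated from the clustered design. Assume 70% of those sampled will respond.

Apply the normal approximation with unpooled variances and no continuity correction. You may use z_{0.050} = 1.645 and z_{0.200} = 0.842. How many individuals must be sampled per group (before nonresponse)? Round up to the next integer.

n = (z_α + z_β)² · [p₁(1−p₁) + p₂(1−p₂)] / (p₁ − p₂)²
  = (1.645 + 0.842)² · (0.44·0.56 + 0.37·0.63) / (0.07)²
  = (2.487)² · (0.2464 + 0.2331) / 0.0049
  = 6.1852 · 0.4795 / 0.0049
  = 605.26
Design effect: 1.4 × 605.26 = 847.37.
Adjust for 70% response: 847.37 / 0.70 = 1210.53.
Round up → n = 1211 per group.

n = 1211 per group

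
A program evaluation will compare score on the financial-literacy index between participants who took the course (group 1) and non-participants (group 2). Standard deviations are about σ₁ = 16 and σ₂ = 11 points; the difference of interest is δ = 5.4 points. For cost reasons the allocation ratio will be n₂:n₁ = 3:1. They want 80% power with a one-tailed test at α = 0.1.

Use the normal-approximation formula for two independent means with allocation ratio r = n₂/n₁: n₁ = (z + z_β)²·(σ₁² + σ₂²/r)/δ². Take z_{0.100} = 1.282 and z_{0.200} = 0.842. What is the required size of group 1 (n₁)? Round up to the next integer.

n₁ = 46

n₁ = (z_α + z_β)² · (σ₁² + σ₂²/r) / δ²
   = (1.282 + 0.842)² · (16² + 11²/3) / 5.4²
   = 4.5114 · (256 + 40.3333) / 29.16
   = 4.5114 · 296.3333 / 29.16
   = 45.85
Round up → n₁ = 46; n₂ = r·n₁ = 3 × 46 = 138.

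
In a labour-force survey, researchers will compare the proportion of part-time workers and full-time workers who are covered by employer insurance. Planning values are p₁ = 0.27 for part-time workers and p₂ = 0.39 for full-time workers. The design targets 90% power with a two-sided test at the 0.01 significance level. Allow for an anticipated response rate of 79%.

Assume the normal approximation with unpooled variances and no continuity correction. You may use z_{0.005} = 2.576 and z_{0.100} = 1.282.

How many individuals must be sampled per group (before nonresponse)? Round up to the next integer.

n = (z_{α/2} + z_β)² · [p₁(1−p₁) + p₂(1−p₂)] / (p₁ − p₂)²
  = (2.576 + 1.282)² · (0.27·0.73 + 0.39·0.61) / (-0.12)²
  = (3.858)² · (0.1971 + 0.2379) / 0.0144
  = 14.8842 · 0.4350 / 0.0144
  = 449.63
Adjust for 79% response: 449.63 / 0.79 = 569.15.
Round up → n = 570 per group.

n = 570 per group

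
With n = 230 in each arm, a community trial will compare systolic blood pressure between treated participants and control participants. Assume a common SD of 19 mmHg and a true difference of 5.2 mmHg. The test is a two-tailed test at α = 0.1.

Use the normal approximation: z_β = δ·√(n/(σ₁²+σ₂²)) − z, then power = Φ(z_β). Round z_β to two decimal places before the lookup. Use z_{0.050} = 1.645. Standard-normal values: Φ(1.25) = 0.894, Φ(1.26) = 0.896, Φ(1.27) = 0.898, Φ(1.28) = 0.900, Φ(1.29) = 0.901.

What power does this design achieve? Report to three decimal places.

z_β = δ·√(n/(σ₁²+σ₂²)) − z_{α/2}
    = 5.2 · √(230/722) − 1.645
    = 5.2 · 0.56441 − 1.645
    = 2.9349 − 1.645 = 1.2899 → 1.29
Power = Φ(1.29) = 0.901.

Power ≈ 0.901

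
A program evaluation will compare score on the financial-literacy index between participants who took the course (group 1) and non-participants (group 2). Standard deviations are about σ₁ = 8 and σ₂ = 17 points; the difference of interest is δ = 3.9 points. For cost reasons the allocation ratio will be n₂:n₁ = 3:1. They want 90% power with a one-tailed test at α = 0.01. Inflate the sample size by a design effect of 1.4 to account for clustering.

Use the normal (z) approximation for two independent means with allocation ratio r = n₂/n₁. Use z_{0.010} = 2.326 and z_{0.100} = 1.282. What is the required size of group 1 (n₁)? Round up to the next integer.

n₁ = (z_α + z_β)² · (σ₁² + σ₂²/r) / δ²
   = (2.326 + 1.282)² · (8² + 17²/3) / 3.9²
   = 13.0177 · (64 + 96.3333) / 15.21
   = 13.0177 · 160.3333 / 15.21
   = 137.22
Design effect: 1.4 × 137.22 = 192.11.
Round up → n₁ = 193; n₂ = r·n₁ = 3 × 193 = 579.

n₁ = 193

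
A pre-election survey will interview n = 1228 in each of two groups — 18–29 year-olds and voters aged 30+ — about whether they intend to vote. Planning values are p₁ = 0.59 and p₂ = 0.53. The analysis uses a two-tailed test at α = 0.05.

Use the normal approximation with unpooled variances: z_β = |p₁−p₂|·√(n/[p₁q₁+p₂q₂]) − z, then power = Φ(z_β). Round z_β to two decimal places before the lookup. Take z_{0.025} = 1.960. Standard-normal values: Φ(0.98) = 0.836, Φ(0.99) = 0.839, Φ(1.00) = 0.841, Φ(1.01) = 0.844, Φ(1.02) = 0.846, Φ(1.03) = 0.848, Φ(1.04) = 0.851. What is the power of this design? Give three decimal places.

Power ≈ 0.851

z_β = |p₁−p₂|·√(n/[p₁q₁+p₂q₂]) − z_{α/2}
    = 0.06 · √(1228/0.4910) − 1.960
    = 0.06 · 50.0102 − 1.960
    = 3.0006 − 1.960 = 1.0406 → 1.04
Power = Φ(1.04) = 0.851.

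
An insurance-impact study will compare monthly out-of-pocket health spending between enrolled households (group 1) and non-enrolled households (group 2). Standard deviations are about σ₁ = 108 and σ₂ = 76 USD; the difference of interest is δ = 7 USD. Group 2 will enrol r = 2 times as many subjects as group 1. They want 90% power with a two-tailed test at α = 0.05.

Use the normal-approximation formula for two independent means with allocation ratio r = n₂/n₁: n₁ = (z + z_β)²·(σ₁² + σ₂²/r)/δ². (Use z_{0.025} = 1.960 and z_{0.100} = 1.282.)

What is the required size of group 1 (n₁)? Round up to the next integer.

n₁ = (z_{α/2} + z_β)² · (σ₁² + σ₂²/r) / δ²
   = (1.960 + 1.282)² · (108² + 76²/2) / 7²
   = 10.5106 · (11664 + 2888) / 49
   = 10.5106 · 14552 / 49
   = 3121.42
Round up → n₁ = 3122; n₂ = r·n₁ = 2 × 3122 = 6244.

n₁ = 3122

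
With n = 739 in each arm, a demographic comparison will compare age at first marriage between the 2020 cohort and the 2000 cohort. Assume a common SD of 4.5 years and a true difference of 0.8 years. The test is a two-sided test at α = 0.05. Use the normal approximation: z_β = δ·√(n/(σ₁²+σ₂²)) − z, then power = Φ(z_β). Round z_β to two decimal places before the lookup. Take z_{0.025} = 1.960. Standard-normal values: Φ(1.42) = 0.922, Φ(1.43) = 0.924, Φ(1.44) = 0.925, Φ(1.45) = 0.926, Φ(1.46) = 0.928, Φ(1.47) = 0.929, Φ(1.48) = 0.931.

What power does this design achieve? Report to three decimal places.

Power ≈ 0.928

z_β = δ·√(n/(σ₁²+σ₂²)) − z_{α/2}
    = 0.8 · √(739/40.5) − 1.960
    = 0.8 · 4.27164 − 1.960
    = 3.4173 − 1.960 = 1.4573 → 1.46
Power = Φ(1.46) = 0.928.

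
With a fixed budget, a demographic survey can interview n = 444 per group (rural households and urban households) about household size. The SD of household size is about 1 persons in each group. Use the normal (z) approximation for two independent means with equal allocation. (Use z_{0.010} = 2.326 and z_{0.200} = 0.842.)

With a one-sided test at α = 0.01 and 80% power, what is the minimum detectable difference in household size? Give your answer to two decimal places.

δ = (z_α + z_β) · √((σ₁²+σ₂²)/n)
  = (2.326 + 0.842) · √(2/444)
  = 3.168 · √0.0045
  = 3.168 · 0.0671
  = 0.2126

Minimum detectable difference ≈ 0.21 persons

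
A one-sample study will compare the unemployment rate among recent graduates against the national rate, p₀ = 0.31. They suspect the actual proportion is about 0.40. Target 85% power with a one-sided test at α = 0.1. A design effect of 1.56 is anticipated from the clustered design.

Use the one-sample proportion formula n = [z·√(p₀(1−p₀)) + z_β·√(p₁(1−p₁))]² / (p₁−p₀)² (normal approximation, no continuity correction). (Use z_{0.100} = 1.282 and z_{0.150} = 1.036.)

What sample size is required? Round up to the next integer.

n = 234

n = [z_α·√(p₀q₀) + z_β·√(p₁q₁)]² / (p₁ − p₀)²
  = [1.282·√(0.31·0.69) + 1.036·√(0.40·0.60)]² / (0.09)²
  = [1.282·0.4625 + 1.036·0.4899]² / 0.0081
  = [1.1005]² / 0.0081
  = 149.51
Design effect: 1.56 × 149.51 = 233.23.
Round up → n = 234.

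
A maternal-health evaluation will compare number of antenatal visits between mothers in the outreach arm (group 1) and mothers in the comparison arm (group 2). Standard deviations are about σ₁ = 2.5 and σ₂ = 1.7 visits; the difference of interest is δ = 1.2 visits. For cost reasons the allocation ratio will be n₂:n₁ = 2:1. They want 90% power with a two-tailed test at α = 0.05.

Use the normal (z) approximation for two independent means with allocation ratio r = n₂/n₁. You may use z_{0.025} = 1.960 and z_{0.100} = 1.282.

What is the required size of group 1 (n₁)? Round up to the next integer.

n₁ = 57

n₁ = (z_{α/2} + z_β)² · (σ₁² + σ₂²/r) / δ²
   = (1.960 + 1.282)² · (2.5² + 1.7²/2) / 1.2²
   = 10.5106 · (6.25 + 1.445) / 1.44
   = 10.5106 · 7.695 / 1.44
   = 56.17
Round up → n₁ = 57; n₂ = r·n₁ = 2 × 57 = 114.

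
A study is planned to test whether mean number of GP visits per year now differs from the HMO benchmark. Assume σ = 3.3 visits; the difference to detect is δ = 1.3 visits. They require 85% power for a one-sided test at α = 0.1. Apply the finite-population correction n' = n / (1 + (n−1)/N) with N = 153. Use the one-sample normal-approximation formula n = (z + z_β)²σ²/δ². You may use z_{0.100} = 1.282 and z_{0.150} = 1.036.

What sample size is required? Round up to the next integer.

n = (z_α + z_β)² · σ² / δ²
  = (1.282 + 1.036)² · 3.3² / 1.3²
  = 5.3731 · 10.89 / 1.69
  = 34.62
Finite-population correction (N = 153): 34.62 / (1 + (34.62 − 1)/153) = 28.39.
Round up → n = 29.

n = 29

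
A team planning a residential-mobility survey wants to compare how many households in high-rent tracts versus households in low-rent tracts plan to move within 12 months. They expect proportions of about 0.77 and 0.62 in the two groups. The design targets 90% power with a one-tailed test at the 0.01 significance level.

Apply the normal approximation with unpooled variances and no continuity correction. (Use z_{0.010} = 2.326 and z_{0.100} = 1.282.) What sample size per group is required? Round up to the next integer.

n = 239 per group

n = (z_α + z_β)² · [p₁(1−p₁) + p₂(1−p₂)] / (p₁ − p₂)²
  = (2.326 + 1.282)² · (0.77·0.23 + 0.62·0.38) / (0.15)²
  = (3.608)² · (0.1771 + 0.2356) / 0.0225
  = 13.0177 · 0.4127 / 0.0225
  = 238.77
Round up → n = 239 per group.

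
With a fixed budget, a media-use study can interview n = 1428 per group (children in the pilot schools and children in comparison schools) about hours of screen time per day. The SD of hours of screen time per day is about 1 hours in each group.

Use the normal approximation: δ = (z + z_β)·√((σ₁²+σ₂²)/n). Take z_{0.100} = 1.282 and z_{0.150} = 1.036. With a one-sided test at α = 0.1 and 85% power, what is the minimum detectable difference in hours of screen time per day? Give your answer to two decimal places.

Minimum detectable difference ≈ 0.09 hours

δ = (z_α + z_β) · √((σ₁²+σ₂²)/n)
  = (1.282 + 1.036) · √(2/1428)
  = 2.318 · √0.0014
  = 2.318 · 0.0374
  = 0.0867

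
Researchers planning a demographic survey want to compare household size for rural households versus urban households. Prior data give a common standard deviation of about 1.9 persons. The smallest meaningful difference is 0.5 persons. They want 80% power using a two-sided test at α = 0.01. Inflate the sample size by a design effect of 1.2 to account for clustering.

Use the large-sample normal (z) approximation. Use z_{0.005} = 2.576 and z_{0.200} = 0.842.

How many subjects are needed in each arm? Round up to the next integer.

n = (z_{α/2} + z_β)² · (σ₁² + σ₂²) / δ²
  = (2.576 + 0.842)² · (2·1.9² = 7.22) / 0.5²
  = 11.6827 · 7.22 / 0.25
  = 337.40
Design effect: 1.2 × 337.40 = 404.88.
Round up → n = 405 per group.

n = 405 per group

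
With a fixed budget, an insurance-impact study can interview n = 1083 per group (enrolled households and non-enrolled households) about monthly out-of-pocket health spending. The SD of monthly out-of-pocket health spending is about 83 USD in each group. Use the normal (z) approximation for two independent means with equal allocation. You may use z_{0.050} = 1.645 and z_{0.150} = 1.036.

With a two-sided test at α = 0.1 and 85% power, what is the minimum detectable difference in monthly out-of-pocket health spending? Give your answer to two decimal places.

Minimum detectable difference ≈ 9.56 USD

δ = (z_{α/2} + z_β) · √((σ₁²+σ₂²)/n)
  = (1.645 + 1.036) · √(13778/1083)
  = 2.681 · √12.7221
  = 2.681 · 3.5668
  = 9.5626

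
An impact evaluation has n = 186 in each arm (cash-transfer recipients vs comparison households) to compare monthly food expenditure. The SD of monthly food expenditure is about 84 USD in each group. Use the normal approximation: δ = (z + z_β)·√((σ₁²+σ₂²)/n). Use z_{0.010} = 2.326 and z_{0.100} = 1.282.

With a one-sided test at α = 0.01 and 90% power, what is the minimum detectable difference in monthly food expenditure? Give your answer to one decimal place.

δ = (z_α + z_β) · √((σ₁²+σ₂²)/n)
  = (2.326 + 1.282) · √(14112/186)
  = 3.608 · √75.871
  = 3.608 · 8.7104
  = 31.4271

Minimum detectable difference ≈ 31.4 USD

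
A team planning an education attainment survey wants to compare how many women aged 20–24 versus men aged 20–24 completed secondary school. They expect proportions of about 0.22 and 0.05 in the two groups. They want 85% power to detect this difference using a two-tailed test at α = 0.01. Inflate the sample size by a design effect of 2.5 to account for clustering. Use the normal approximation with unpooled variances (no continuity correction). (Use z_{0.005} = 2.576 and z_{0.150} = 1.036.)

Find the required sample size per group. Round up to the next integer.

n = (z_{α/2} + z_β)² · [p₁(1−p₁) + p₂(1−p₂)] / (p₁ − p₂)²
  = (2.576 + 1.036)² · (0.22·0.78 + 0.05·0.95) / (0.17)²
  = (3.612)² · (0.1716 + 0.0475) / 0.0289
  = 13.0465 · 0.2191 / 0.0289
  = 98.91
Design effect: 2.5 × 98.91 = 247.27.
Round up → n = 248 per group.

n = 248 per group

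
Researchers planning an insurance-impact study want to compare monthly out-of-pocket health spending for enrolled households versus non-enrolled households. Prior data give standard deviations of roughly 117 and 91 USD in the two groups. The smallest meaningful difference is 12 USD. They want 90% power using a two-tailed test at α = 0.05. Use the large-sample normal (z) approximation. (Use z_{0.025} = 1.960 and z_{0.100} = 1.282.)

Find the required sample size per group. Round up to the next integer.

n = (z_{α/2} + z_β)² · (σ₁² + σ₂²) / δ²
  = (1.960 + 1.282)² · (117² + 91² = 21970) / 12²
  = 10.5106 · 21970 / 144
  = 1603.59
Round up → n = 1604 per group.

n = 1604 per group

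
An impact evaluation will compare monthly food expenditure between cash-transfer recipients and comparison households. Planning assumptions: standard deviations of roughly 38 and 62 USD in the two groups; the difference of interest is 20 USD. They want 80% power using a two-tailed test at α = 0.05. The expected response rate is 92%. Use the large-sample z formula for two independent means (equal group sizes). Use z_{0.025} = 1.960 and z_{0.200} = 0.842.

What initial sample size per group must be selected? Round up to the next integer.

n = 113 per group

n = (z_{α/2} + z_β)² · (σ₁² + σ₂²) / δ²
  = (1.960 + 0.842)² · (38² + 62² = 5288) / 20²
  = 7.8512 · 5288 / 400
  = 103.79
Adjust for 92% response: 103.79 / 0.92 = 112.82.
Round up → n = 113 per group.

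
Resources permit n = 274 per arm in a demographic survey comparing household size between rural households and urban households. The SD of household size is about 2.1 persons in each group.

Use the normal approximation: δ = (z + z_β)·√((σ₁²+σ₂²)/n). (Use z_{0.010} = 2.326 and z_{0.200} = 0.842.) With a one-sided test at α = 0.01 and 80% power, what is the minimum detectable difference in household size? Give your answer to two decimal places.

Minimum detectable difference ≈ 0.57 persons

δ = (z_α + z_β) · √((σ₁²+σ₂²)/n)
  = (2.326 + 0.842) · √(8.82/274)
  = 3.168 · √0.03219
  = 3.168 · 0.1794
  = 0.5684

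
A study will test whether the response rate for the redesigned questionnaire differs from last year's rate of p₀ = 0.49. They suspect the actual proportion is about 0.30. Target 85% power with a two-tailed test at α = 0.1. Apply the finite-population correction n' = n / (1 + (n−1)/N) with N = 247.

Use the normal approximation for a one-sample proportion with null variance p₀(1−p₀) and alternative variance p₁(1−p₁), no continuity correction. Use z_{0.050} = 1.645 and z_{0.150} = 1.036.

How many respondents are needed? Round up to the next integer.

n = [z_{α/2}·√(p₀q₀) + z_β·√(p₁q₁)]² / (p₁ − p₀)²
  = [1.645·√(0.49·0.51) + 1.036·√(0.30·0.70)]² / (-0.19)²
  = [1.645·0.4999 + 1.036·0.4583]² / 0.0361
  = [1.2971]² / 0.0361
  = 46.61
Finite-population correction (N = 247): 46.61 / (1 + (46.61 − 1)/247) = 39.34.
Round up → n = 40.

n = 40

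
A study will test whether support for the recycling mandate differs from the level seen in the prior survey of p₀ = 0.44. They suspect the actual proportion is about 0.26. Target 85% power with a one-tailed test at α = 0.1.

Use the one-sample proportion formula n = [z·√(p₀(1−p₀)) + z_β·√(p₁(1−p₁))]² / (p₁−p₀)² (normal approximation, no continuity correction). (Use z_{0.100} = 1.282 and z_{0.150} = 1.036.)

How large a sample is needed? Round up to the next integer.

n = [z_α·√(p₀q₀) + z_β·√(p₁q₁)]² / (p₁ − p₀)²
  = [1.282·√(0.44·0.56) + 1.036·√(0.26·0.74)]² / (-0.18)²
  = [1.282·0.4964 + 1.036·0.4386]² / 0.0324
  = [1.0908]² / 0.0324
  = 36.72
Round up → n = 37.

n = 37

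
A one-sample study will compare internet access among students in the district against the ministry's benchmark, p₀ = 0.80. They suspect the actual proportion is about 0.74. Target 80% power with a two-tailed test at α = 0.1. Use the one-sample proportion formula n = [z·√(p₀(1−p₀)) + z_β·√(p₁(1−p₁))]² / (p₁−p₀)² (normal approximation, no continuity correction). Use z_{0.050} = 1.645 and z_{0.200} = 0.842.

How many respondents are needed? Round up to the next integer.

n = [z_{α/2}·√(p₀q₀) + z_β·√(p₁q₁)]² / (p₁ − p₀)²
  = [1.645·√(0.80·0.20) + 0.842·√(0.74·0.26)]² / (-0.06)²
  = [1.645·0.4000 + 0.842·0.4386]² / 0.0036
  = [1.0273]² / 0.0036
  = 293.17
Round up → n = 294.

n = 294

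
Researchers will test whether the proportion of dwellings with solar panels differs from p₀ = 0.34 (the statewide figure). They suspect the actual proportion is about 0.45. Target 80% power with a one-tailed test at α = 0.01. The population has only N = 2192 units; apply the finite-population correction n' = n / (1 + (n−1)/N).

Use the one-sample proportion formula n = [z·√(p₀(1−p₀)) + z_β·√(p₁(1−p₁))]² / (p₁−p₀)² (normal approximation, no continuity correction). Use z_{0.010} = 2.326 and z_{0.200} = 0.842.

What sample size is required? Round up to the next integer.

n = [z_α·√(p₀q₀) + z_β·√(p₁q₁)]² / (p₁ − p₀)²
  = [2.326·√(0.34·0.66) + 0.842·√(0.45·0.55)]² / (0.11)²
  = [2.326·0.4737 + 0.842·0.4975]² / 0.0121
  = [1.5207]² / 0.0121
  = 191.13
Finite-population correction (N = 2192): 191.13 / (1 + (191.13 − 1)/2192) = 175.87.
Round up → n = 176.

n = 176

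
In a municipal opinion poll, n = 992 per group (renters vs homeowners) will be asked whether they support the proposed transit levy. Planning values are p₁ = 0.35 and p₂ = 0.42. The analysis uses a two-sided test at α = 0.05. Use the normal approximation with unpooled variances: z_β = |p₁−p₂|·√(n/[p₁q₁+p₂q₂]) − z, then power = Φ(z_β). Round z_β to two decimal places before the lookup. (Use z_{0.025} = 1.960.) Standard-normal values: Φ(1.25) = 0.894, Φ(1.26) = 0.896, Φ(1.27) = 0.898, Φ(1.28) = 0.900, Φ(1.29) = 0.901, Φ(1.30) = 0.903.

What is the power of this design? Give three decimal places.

z_β = |p₁−p₂|·√(n/[p₁q₁+p₂q₂]) − z_{α/2}
    = 0.07 · √(992/0.4711) − 1.960
    = 0.07 · 45.8880 − 1.960
    = 3.2122 − 1.960 = 1.2522 → 1.25
Power = Φ(1.25) = 0.894.

Power ≈ 0.894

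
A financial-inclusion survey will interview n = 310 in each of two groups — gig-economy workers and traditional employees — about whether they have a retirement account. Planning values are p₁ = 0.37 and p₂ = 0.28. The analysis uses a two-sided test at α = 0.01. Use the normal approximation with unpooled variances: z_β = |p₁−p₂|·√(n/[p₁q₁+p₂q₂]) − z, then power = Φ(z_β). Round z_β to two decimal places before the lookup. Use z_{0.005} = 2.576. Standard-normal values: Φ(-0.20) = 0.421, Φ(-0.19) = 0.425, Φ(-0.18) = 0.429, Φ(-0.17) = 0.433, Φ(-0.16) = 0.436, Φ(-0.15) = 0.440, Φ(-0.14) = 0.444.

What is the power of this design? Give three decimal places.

Power ≈ 0.433

z_β = |p₁−p₂|·√(n/[p₁q₁+p₂q₂]) − z_{α/2}
    = 0.09 · √(310/0.4347) − 2.576
    = 0.09 · 26.7046 − 2.576
    = 2.4034 − 2.576 = -0.1726 → -0.17
Power = Φ(-0.17) = 0.433.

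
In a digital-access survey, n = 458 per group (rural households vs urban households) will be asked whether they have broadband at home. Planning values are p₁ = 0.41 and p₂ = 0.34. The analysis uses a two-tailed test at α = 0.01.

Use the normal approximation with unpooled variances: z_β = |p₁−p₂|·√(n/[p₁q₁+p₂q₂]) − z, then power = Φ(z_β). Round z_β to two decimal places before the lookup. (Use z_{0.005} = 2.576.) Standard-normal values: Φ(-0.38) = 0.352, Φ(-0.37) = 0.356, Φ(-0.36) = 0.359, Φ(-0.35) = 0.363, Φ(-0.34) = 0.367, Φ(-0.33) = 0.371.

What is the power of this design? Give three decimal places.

Power ≈ 0.352

z_β = |p₁−p₂|·√(n/[p₁q₁+p₂q₂]) − z_{α/2}
    = 0.07 · √(458/0.4663) − 2.576
    = 0.07 · 31.3401 − 2.576
    = 2.1938 − 2.576 = -0.3822 → -0.38
Power = Φ(-0.38) = 0.352.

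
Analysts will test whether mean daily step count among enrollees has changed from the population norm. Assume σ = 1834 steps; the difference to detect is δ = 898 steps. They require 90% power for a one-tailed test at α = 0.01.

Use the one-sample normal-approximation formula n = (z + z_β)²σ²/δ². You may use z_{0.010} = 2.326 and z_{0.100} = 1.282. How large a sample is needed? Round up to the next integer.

n = (z_α + z_β)² · σ² / δ²
  = (2.326 + 1.282)² · 1834² / 898²
  = 13.0177 · 3363556 / 806404
  = 54.30
Round up → n = 55.

n = 55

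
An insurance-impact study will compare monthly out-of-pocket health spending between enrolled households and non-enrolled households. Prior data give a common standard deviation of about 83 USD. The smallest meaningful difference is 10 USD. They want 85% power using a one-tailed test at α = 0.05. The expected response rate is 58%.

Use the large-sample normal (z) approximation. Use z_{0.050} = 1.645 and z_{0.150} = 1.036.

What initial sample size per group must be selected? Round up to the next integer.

n = (z_α + z_β)² · (σ₁² + σ₂²) / δ²
  = (1.645 + 1.036)² · (2·83² = 13778) / 10²
  = 7.1878 · 13778 / 100
  = 990.33
Adjust for 58% response: 990.33 / 0.58 = 1707.47.
Round up → n = 1708 per group.

n = 1708 per group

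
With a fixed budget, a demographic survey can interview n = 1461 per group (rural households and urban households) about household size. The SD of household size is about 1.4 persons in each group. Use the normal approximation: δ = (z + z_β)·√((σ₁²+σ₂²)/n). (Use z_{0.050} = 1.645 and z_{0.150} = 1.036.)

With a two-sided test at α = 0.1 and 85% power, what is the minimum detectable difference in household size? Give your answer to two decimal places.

δ = (z_{α/2} + z_β) · √((σ₁²+σ₂²)/n)
  = (1.645 + 1.036) · √(3.92/1461)
  = 2.681 · √0.00268
  = 2.681 · 0.0518
  = 0.1389

Minimum detectable difference ≈ 0.14 persons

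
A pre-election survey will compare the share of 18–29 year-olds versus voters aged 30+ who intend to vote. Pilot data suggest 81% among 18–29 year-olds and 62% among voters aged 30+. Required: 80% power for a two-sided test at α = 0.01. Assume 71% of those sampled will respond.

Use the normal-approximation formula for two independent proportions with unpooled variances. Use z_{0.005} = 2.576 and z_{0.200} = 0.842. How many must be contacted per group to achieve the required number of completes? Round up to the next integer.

n = 178 per group

n = (z_{α/2} + z_β)² · [p₁(1−p₁) + p₂(1−p₂)] / (p₁ − p₂)²
  = (2.576 + 0.842)² · (0.81·0.19 + 0.62·0.38) / (0.19)²
  = (3.418)² · (0.1539 + 0.2356) / 0.0361
  = 11.6827 · 0.3895 / 0.0361
  = 126.05
Adjust for 71% response: 126.05 / 0.71 = 177.54.
Round up → n = 178 per group.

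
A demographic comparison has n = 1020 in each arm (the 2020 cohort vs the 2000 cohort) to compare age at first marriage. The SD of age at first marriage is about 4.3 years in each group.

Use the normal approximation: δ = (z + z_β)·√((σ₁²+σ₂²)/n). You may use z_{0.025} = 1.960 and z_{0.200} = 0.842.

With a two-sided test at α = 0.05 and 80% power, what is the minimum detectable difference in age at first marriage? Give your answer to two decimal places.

δ = (z_{α/2} + z_β) · √((σ₁²+σ₂²)/n)
  = (1.960 + 0.842) · √(36.98/1020)
  = 2.802 · √0.03625
  = 2.802 · 0.1904
  = 0.5335

Minimum detectable difference ≈ 0.53 years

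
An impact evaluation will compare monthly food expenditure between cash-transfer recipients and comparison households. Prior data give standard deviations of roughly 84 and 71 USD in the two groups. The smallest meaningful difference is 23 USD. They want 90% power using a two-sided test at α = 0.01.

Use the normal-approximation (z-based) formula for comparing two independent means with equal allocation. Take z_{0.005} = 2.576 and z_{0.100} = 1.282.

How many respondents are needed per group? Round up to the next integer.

n = 341 per group

n = (z_{α/2} + z_β)² · (σ₁² + σ₂²) / δ²
  = (2.576 + 1.282)² · (84² + 71² = 12097) / 23²
  = 14.8842 · 12097 / 529
  = 340.37
Round up → n = 341 per group.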